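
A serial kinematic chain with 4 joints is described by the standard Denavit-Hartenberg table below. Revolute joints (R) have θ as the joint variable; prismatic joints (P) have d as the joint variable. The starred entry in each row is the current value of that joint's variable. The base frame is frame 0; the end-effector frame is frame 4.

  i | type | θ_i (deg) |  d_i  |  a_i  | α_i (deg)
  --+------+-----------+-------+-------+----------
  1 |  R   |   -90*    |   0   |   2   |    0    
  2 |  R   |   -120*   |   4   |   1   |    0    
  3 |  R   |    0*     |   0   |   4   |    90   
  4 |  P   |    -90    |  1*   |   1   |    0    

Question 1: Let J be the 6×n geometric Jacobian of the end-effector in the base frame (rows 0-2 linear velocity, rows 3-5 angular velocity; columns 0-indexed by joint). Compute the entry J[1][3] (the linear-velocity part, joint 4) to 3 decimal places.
0.866

prismatic axis z_3 = (0.5000,0.8660,0.0000)
J_v[:, 3] = z_3; J_ω[:, 3] = (0,0,0)
entry J[1][3] = 0.8660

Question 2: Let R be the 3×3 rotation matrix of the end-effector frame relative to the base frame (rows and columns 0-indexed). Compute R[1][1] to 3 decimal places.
0.500

End-effector y-axis (col 1 of R) = (-0.8660,0.5000,0.0000)
R[1][1] = 0.5000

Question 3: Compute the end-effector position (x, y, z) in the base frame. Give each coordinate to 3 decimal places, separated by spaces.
after link 1: o_1 = (0.0000, -2.0000, 0.0000)
after link 2: o_2 = (-0.8660, -1.5000, 4.0000)
after link 3: o_3 = (-4.3301, 0.5000, 4.0000)
after link 4: o_4 = (-3.8301, 1.3660, 3.0000)

-3.830 1.366 3.000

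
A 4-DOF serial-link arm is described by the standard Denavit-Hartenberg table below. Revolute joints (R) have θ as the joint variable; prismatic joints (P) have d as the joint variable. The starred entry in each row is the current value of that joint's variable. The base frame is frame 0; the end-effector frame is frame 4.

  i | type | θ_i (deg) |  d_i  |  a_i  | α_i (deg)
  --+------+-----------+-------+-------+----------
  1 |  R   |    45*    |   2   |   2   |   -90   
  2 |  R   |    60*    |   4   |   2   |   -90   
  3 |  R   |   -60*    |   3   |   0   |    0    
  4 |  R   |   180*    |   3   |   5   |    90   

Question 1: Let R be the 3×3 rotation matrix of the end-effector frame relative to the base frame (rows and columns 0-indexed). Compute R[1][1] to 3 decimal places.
End-effector y-axis (col 1 of R) = (-0.6124,-0.6124,-0.5000)
R[1][1] = -0.6124

-0.612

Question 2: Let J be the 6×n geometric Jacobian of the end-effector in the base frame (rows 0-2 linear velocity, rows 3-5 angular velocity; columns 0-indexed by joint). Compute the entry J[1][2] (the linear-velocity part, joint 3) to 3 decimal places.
0.237

axis z_2 = (-0.6124,-0.6124,-0.5000); lever o_n−o_2 = (-1.4963,-7.6200,-0.8349)
cross product → J_v[:, 2] = (-3.2987,0.2368,3.7500)
J_ω[:, 2] = z_2
entry J[1][2] = 0.2368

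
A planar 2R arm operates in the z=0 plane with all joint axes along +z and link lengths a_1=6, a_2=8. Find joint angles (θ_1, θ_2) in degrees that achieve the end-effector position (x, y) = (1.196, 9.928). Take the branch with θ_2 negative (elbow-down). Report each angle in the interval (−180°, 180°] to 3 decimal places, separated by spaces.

136.263 -90.003

cos θ_2 = (99.9956−6²−8²)/(2·6·8) = -0.0000; θ_2 = -90.0026° (elbow-down)
β = atan2(9.9280,1.1960) = 83.1308°; ψ = atan2(-8.0000,5.9996) = -53.1318°
θ_1 = β − ψ = 136.2626°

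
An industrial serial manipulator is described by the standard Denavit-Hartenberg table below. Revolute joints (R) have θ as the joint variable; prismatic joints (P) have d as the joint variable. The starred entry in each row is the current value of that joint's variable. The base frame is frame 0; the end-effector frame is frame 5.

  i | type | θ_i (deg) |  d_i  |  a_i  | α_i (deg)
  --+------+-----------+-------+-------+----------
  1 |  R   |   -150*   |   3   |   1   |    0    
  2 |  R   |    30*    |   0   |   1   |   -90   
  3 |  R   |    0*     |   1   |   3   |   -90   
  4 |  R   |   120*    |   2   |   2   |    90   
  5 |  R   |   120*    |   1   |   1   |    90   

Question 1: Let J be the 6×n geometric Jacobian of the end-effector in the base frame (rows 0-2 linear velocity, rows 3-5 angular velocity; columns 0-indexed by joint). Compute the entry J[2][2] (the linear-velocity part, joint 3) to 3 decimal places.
-3.116

axis z_2 = (0.8660,-0.5000,0.0000); lever o_n−o_2 = (-2.2500,-2.2990,-2.8660)
cross product → J_v[:, 2] = (1.4330,2.4821,-3.1160)
J_ω[:, 2] = z_2
entry J[2][2] = -3.1160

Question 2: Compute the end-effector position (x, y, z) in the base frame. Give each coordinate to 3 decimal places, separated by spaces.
after link 1: o_1 = (-0.8660, -0.5000, 3.0000)
after link 2: o_2 = (-1.3660, -1.3660, 3.0000)
after link 3: o_3 = (-2.0000, -4.4641, 3.0000)
after link 4: o_4 = (-3.0000, -2.7321, 1.0000)
after link 5: o_5 = (-3.6160, -3.6651, 0.1340)

-3.616 -3.665 0.134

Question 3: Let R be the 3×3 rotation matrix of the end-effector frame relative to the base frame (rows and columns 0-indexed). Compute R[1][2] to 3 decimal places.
0.750

End-effector z-axis (col 2 of R) = (-0.4330,0.7500,-0.5000)
R[1][2] = 0.7500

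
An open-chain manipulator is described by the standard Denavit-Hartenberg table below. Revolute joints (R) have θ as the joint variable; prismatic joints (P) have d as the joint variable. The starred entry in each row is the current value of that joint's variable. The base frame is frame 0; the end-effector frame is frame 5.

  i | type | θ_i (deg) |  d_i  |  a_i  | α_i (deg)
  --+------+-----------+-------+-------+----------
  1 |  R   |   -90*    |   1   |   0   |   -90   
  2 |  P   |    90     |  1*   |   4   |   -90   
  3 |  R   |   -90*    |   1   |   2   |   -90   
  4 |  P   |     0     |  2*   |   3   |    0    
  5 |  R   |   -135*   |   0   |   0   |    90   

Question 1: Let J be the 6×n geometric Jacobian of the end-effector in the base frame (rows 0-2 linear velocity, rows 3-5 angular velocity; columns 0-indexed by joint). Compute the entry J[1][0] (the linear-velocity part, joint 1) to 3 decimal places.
axis z_0 = ẑ; lever o_n−o_0 = (6.0000,1.0000,-5.0000)
cross product → J_v[:, 0] = (-1.0000,6.0000,0.0000)
J_ω[:, 0] = z_0
entry J[1][0] = 6.0000

6.000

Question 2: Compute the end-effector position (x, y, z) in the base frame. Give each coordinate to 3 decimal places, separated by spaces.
6.000 1.000 -5.000

after link 1: o_1 = (0.0000, 0.0000, 1.0000)
after link 2: o_2 = (1.0000, -0.0000, -3.0000)
after link 3: o_3 = (3.0000, 1.0000, -3.0000)
after link 4: o_4 = (6.0000, 1.0000, -5.0000)
after link 5: o_5 = (6.0000, 1.0000, -5.0000)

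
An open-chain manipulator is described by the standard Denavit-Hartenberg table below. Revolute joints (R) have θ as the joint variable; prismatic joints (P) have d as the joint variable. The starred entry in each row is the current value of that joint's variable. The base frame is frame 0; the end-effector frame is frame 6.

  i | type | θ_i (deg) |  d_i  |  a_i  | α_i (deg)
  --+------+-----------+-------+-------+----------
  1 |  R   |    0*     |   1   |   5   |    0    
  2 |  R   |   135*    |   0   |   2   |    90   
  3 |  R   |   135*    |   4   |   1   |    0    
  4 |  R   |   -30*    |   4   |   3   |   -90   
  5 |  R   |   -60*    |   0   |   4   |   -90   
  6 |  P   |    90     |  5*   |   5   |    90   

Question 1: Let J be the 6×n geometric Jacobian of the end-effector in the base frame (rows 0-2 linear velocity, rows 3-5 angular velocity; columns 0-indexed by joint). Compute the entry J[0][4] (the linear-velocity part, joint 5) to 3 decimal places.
-4.300

axis z_4 = (0.6830,-0.6830,-0.2588); lever o_n−o_4 = (-1.5748,2.9383,7.4085)
cross product → J_v[:, 4] = (-4.2996,-4.6525,0.9313)
J_ω[:, 4] = z_4
entry J[0][4] = -4.2996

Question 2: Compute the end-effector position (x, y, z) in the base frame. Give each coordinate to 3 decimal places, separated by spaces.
8.717 8.960 12.013

after link 1: o_1 = (5.0000, 0.0000, 1.0000)
after link 2: o_2 = (3.5858, 1.4142, 1.0000)
after link 3: o_3 = (6.9142, 3.7426, 1.7071)
after link 4: o_4 = (10.2917, 6.0220, 4.6049)
after link 5: o_5 = (13.1072, 8.1055, 6.5367)
after link 6: o_6 = (8.7168, 8.9603, 12.0134)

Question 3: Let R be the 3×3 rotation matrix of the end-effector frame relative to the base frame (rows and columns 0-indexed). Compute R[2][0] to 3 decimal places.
End-effector x-axis (col 0 of R) = (-0.6830,0.6830,0.2588)
R[2][0] = 0.2588

0.259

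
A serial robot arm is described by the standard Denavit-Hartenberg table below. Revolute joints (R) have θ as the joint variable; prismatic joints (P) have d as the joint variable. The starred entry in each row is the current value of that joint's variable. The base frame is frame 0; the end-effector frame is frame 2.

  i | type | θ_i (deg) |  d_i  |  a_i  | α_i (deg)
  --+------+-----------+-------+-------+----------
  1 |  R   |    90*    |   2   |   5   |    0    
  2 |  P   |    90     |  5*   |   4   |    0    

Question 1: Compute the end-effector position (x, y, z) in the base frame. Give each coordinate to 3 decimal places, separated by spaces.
after link 1: o_1 = (0.0000, 5.0000, 2.0000)
after link 2: o_2 = (-4.0000, 5.0000, 7.0000)

-4.000 5.000 7.000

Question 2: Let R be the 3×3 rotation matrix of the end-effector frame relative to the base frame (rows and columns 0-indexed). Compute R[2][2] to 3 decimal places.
1.000

End-effector z-axis (col 2 of R) = (0.0000,0.0000,1.0000)
R[2][2] = 1.0000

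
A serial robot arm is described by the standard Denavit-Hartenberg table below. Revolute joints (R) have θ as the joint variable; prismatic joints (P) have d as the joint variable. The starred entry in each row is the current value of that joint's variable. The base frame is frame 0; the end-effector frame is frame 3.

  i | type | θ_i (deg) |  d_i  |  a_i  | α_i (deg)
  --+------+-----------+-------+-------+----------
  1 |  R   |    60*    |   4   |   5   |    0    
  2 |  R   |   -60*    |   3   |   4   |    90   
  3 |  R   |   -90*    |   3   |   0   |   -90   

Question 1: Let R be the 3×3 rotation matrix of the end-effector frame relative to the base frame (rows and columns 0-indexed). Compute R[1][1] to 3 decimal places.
1.000

End-effector y-axis (col 1 of R) = (0.0000,1.0000,-0.0000)
R[1][1] = 1.0000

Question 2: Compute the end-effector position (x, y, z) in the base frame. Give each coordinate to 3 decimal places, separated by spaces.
6.500 1.330 7.000

after link 1: o_1 = (2.5000, 4.3301, 4.0000)
after link 2: o_2 = (6.5000, 4.3301, 7.0000)
after link 3: o_3 = (6.5000, 1.3301, 7.0000)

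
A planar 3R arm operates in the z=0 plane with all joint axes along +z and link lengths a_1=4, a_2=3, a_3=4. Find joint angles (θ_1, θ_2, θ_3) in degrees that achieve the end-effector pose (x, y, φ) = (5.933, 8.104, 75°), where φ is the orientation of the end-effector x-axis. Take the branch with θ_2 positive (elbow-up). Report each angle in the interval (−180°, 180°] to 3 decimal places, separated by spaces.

21.768 45.009 8.223

wrist centre = target − a_3·(cos φ, sin φ) = (4.8977, 4.2403)
cos θ_2 = (41.9678−4²−3²)/(2·4·3) = 0.7070; θ_2 = 45.0093° (elbow-up)
β = atan2(4.2403,4.8977) = 40.8850°; ψ = atan2(2.1217,6.1210) = 19.1174°
θ_1 = β − ψ = 21.7676°
θ_3 = φ − θ_1 − θ_2 = 8.2232° (wrapped to (-180°,180°])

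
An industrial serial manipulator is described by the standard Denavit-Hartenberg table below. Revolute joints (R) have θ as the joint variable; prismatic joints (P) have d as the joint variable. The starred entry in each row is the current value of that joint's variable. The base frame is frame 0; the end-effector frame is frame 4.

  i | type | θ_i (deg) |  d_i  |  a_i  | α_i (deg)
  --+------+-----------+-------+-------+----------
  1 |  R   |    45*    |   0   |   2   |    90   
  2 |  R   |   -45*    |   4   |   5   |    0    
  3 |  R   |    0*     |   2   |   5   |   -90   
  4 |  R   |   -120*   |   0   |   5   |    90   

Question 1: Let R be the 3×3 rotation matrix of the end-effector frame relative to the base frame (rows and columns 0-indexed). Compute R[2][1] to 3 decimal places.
End-effector y-axis (col 1 of R) = (0.5000,0.5000,0.7071)
R[2][1] = 0.7071

0.707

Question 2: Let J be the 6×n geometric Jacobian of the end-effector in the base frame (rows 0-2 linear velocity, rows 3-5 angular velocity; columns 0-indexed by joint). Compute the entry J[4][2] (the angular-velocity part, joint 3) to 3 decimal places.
axis z_2 = (0.7071,-0.7071,0.0000); lever o_n−o_2 = (5.7261,-3.2261,-1.7678)
cross product → J_v[:, 2] = (1.2500,1.2500,1.7678)
J_ω[:, 2] = z_2
entry J[4][2] = -0.7071

-0.707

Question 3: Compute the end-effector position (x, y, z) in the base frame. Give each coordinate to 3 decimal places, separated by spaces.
after link 1: o_1 = (1.4142, 1.4142, 0.0000)
after link 2: o_2 = (6.7426, 1.0858, -3.5355)
after link 3: o_3 = (10.6569, 2.1716, -7.0711)
after link 4: o_4 = (12.4687, -2.1403, -5.3033)

12.469 -2.140 -5.303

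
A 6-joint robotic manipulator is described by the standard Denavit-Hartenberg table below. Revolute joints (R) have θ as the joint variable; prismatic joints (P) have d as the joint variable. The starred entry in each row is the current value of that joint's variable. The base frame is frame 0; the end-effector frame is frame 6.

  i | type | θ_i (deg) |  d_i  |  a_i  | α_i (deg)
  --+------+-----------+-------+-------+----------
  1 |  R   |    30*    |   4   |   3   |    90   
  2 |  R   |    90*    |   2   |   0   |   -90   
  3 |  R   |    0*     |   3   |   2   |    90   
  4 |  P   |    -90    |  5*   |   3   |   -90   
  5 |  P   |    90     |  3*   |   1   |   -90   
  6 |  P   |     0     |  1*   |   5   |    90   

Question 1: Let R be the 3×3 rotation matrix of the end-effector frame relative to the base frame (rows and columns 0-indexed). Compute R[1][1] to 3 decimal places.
End-effector y-axis (col 1 of R) = (-0.8660,-0.5000,0.0000)
R[1][1] = -0.5000

-0.500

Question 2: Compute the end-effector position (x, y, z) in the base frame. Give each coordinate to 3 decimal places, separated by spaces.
2.232 0.134 9.000

after link 1: o_1 = (2.5981, 1.5000, 4.0000)
after link 2: o_2 = (3.5981, -0.2321, 4.0000)
after link 3: o_3 = (1.0000, -1.7321, 6.0000)
after link 4: o_4 = (6.0981, -4.5622, 6.0000)
after link 5: o_5 = (5.5981, -3.6962, 9.0000)
after link 6: o_6 = (2.2321, 0.1340, 9.0000)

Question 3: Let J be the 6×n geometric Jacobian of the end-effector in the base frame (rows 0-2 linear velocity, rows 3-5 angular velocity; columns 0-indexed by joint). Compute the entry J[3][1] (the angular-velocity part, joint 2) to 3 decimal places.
axis z_1 = (0.5000,-0.8660,0.0000); lever o_n−o_1 = (-0.3660,-1.3660,5.0000)
cross product → J_v[:, 1] = (-4.3301,-2.5000,-1.0000)
J_ω[:, 1] = z_1
entry J[3][1] = 0.5000

0.500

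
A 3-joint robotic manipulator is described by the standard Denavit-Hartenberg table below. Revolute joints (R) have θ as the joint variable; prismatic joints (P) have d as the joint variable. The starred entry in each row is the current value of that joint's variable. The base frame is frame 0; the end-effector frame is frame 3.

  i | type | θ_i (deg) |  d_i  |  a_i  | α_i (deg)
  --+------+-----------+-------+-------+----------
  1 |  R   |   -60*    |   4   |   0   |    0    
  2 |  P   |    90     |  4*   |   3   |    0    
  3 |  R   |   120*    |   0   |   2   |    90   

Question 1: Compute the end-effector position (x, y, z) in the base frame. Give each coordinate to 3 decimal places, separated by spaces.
0.866 2.500 8.000

after link 1: o_1 = (0.0000, 0.0000, 4.0000)
after link 2: o_2 = (2.5981, 1.5000, 8.0000)
after link 3: o_3 = (0.8660, 2.5000, 8.0000)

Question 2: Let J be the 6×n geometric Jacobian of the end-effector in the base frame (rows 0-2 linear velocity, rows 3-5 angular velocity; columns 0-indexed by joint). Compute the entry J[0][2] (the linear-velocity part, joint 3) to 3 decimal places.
axis z_2 = (0.0000,0.0000,1.0000); lever o_n−o_2 = (-1.7321,1.0000,0.0000)
cross product → J_v[:, 2] = (-1.0000,-1.7321,0.0000)
J_ω[:, 2] = z_2
entry J[0][2] = -1.0000

-1.000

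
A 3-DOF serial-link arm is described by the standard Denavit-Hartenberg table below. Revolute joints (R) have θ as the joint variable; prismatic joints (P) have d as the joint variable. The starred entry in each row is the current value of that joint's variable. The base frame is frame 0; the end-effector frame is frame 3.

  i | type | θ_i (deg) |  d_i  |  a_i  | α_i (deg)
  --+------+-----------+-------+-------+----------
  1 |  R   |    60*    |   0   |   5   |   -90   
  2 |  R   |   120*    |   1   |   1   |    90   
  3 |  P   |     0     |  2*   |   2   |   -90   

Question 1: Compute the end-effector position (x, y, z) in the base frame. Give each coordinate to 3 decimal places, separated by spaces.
1.750 5.031 -3.598

after link 1: o_1 = (2.5000, 4.3301, 0.0000)
after link 2: o_2 = (1.3840, 4.3971, -0.8660)
after link 3: o_3 = (1.7500, 5.0311, -3.5981)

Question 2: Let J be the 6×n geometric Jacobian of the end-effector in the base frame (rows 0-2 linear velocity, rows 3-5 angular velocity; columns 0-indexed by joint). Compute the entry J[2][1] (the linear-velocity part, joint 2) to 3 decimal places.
-0.232

axis z_1 = (-0.8660,0.5000,0.0000); lever o_n−o_1 = (-0.7500,0.7010,-3.5981)
cross product → J_v[:, 1] = (-1.7990,-3.1160,-0.2321)
J_ω[:, 1] = z_1
entry J[2][1] = -0.2321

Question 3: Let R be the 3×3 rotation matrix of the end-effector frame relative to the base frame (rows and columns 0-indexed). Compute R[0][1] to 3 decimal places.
-0.433

End-effector y-axis (col 1 of R) = (-0.4330,-0.7500,0.5000)
R[0][1] = -0.4330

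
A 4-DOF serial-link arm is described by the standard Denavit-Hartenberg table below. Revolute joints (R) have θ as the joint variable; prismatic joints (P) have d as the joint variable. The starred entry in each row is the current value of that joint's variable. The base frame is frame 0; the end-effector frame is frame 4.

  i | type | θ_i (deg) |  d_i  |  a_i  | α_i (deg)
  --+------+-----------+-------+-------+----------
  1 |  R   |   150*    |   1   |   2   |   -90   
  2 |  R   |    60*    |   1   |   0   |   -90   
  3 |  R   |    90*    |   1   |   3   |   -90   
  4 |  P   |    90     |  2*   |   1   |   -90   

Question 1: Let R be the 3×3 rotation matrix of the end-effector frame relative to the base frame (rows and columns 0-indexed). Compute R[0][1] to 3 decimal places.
-0.433

End-effector y-axis (col 1 of R) = (-0.4330,0.2500,-0.8660)
R[0][1] = -0.4330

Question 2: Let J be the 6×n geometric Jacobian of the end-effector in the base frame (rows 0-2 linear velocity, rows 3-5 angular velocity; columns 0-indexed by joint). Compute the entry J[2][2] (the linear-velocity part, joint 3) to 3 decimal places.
axis z_2 = (0.7500,-0.4330,-0.5000); lever o_n−o_2 = (2.3660,2.0981,1.7321)
cross product → J_v[:, 2] = (0.2990,-2.4821,2.5981)
J_ω[:, 2] = z_2
entry J[2][2] = 2.5981

2.598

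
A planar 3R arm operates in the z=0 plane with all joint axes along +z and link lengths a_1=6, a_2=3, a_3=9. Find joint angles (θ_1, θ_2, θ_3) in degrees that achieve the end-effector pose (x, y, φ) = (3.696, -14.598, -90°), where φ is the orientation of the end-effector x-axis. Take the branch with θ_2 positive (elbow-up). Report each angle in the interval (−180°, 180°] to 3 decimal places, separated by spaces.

-83.131 90.003 -96.872

wrist centre = target − a_3·(cos φ, sin φ) = (3.6960, -5.5980)
cos θ_2 = (44.9980−6²−3²)/(2·6·3) = -0.0001; θ_2 = 90.0032° (elbow-up)
β = atan2(-5.5980,3.6960) = -56.5658°; ψ = atan2(3.0000,5.9998) = 26.5657°
θ_1 = β − ψ = -83.1315°
θ_3 = φ − θ_1 − θ_2 = -96.8717° (wrapped to (-180°,180°])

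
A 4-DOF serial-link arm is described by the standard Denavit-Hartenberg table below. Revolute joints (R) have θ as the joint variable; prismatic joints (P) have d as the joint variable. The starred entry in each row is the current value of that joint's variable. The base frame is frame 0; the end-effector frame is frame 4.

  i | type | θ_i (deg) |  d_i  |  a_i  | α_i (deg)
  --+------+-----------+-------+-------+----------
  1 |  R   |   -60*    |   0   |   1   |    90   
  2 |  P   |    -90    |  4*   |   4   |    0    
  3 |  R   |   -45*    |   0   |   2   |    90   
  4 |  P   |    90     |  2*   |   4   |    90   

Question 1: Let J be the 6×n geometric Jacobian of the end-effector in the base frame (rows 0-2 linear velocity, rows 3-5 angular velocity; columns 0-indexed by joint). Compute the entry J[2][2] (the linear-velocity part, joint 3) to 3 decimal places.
-2.828

axis z_2 = (-0.8660,-0.5000,0.0000); lever o_n−o_2 = (-4.8783,0.4495,-0.0000)
cross product → J_v[:, 2] = (0.0000,-0.0000,-2.8284)
J_ω[:, 2] = z_2
entry J[2][2] = -2.8284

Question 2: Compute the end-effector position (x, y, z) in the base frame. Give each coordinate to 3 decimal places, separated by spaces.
-7.842 -2.417 -4.000

after link 1: o_1 = (0.5000, -0.8660, 0.0000)
after link 2: o_2 = (-2.9641, -2.8660, -4.0000)
after link 3: o_3 = (-3.6712, -1.6413, -5.4142)
after link 4: o_4 = (-7.8424, -2.4165, -4.0000)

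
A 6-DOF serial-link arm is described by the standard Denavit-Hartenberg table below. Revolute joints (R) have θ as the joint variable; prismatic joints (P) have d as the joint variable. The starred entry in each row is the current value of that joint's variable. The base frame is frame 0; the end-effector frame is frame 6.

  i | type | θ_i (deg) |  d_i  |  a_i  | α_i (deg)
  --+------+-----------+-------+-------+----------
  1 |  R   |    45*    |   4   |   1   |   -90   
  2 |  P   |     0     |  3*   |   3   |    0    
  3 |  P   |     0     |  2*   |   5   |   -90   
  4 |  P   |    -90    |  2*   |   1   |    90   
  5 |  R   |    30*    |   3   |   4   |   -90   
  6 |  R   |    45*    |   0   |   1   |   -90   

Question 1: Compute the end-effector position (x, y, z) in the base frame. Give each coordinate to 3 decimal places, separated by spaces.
after link 1: o_1 = (0.7071, 0.7071, 4.0000)
after link 2: o_2 = (0.7071, 4.9497, 4.0000)
after link 3: o_3 = (2.8284, 9.8995, 4.0000)
after link 4: o_4 = (2.1213, 10.6066, 2.0000)
after link 5: o_5 = (-2.4495, 10.9348, 0.0000)
after link 6: o_6 = (-2.3825, 11.8678, -0.3536)

-2.383 11.868 -0.354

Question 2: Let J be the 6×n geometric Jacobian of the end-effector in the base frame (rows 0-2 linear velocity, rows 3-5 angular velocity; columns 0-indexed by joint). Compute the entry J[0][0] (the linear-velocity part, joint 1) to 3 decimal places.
axis z_0 = ẑ; lever o_n−o_0 = (-2.3825,11.8678,-0.3536)
cross product → J_v[:, 0] = (-11.8678,-2.3825,0.0000)
J_ω[:, 0] = z_0
entry J[0][0] = -11.8678

-11.868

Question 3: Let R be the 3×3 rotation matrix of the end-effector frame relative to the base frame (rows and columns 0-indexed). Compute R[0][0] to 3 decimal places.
End-effector x-axis (col 0 of R) = (0.0670,0.9330,-0.3536)
R[0][0] = 0.0670

0.067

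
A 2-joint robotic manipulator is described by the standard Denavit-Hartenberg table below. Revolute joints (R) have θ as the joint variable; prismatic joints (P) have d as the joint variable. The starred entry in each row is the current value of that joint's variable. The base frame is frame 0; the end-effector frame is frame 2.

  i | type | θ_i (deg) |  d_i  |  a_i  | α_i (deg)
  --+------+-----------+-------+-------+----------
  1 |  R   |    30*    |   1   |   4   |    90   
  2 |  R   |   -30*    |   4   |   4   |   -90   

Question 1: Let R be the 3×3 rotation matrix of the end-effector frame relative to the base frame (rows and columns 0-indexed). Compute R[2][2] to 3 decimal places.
End-effector z-axis (col 2 of R) = (0.4330,0.2500,0.8660)
R[2][2] = 0.8660

0.866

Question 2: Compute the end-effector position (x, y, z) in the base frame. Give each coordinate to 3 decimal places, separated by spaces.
8.464 0.268 -1.000

after link 1: o_1 = (3.4641, 2.0000, 1.0000)
after link 2: o_2 = (8.4641, 0.2679, -1.0000)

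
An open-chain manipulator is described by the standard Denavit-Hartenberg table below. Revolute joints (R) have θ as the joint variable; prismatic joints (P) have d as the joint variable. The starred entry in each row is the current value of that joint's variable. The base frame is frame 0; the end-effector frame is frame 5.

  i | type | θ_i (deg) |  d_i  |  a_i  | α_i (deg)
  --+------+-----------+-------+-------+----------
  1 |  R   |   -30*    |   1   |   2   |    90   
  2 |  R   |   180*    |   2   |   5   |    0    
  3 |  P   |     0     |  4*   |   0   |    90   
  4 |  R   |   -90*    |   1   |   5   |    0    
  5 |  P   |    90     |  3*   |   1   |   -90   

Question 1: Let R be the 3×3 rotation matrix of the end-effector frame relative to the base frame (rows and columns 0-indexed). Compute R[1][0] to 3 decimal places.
0.500

End-effector x-axis (col 0 of R) = (-0.8660,0.5000,0.0000)
R[1][0] = 0.5000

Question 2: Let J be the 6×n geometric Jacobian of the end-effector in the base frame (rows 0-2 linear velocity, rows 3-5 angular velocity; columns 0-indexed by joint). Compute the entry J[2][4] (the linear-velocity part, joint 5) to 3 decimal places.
prismatic axis z_4 = (0.0000,-0.0000,1.0000)
J_v[:, 4] = z_4; J_ω[:, 4] = (0,0,0)
entry J[2][4] = 1.0000

1.000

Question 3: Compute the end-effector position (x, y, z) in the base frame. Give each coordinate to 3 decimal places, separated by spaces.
after link 1: o_1 = (1.7321, -1.0000, 1.0000)
after link 2: o_2 = (-3.5981, -0.2321, 1.0000)
after link 3: o_3 = (-5.5981, -3.6962, 1.0000)
after link 4: o_4 = (-3.0981, 0.6340, 2.0000)
after link 5: o_5 = (-3.9641, 1.1340, 5.0000)

-3.964 1.134 5.000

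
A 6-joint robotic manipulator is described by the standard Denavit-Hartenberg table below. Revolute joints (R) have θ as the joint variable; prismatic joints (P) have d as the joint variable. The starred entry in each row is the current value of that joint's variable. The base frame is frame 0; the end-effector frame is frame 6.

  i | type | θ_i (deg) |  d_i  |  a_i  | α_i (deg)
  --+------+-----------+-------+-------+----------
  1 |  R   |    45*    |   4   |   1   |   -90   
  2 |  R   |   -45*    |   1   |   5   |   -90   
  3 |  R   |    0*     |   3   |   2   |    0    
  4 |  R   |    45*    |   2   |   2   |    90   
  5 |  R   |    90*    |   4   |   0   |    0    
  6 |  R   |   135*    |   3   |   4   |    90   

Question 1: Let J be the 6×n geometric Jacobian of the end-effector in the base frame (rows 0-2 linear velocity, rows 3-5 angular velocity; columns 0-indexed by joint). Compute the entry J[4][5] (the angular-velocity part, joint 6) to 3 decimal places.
0.854

axis z_5 = (-0.1464,0.8536,0.5000); lever o_n−o_5 = (-4.2678,1.5607,2.0858)
cross product → J_v[:, 5] = (1.0000,-1.8284,3.4142)
J_ω[:, 5] = z_5
entry J[4][5] = 0.8536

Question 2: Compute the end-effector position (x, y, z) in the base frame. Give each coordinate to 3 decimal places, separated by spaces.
2.854 12.096 10.500

after link 1: o_1 = (0.7071, 0.7071, 4.0000)
after link 2: o_2 = (2.5000, 3.9142, 7.5355)
after link 3: o_3 = (5.0000, 6.4142, 6.8284)
after link 4: o_4 = (7.7071, 7.1213, 6.4142)
after link 5: o_5 = (7.1213, 10.5355, 8.4142)
after link 6: o_6 = (2.8536, 12.0962, 10.5000)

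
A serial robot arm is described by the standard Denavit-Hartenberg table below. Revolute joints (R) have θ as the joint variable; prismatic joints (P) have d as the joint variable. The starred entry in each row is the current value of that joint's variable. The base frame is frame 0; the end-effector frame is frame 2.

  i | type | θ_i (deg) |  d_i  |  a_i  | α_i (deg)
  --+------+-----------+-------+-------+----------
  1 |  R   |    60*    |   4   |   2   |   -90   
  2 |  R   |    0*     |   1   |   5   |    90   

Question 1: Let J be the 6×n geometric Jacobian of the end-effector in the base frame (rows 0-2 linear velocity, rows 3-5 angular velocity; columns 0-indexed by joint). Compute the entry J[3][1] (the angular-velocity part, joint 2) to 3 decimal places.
-0.866

axis z_1 = (-0.8660,0.5000,0.0000); lever o_n−o_1 = (1.6340,4.8301,0.0000)
cross product → J_v[:, 1] = (-0.0000,0.0000,-5.0000)
J_ω[:, 1] = z_1
entry J[3][1] = -0.8660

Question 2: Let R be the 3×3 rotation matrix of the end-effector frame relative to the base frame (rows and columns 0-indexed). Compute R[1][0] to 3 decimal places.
0.866

End-effector x-axis (col 0 of R) = (0.5000,0.8660,0.0000)
R[1][0] = 0.8660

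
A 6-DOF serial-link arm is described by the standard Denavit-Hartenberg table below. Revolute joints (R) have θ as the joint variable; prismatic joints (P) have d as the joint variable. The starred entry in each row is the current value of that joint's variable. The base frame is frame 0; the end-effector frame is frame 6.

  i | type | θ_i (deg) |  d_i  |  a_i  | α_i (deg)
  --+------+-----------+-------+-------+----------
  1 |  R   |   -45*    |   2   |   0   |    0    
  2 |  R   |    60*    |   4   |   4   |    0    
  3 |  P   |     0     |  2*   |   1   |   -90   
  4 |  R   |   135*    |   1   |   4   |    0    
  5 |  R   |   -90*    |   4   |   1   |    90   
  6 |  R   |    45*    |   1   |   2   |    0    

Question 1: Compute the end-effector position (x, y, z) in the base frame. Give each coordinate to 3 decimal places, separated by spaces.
2.769 7.383 4.172

after link 1: o_1 = (0.0000, 0.0000, 2.0000)
after link 2: o_2 = (3.8637, 1.0353, 6.0000)
after link 3: o_3 = (4.8296, 1.2941, 8.0000)
after link 4: o_4 = (1.8388, 1.5280, 5.1716)
after link 5: o_5 = (1.4865, 5.5747, 4.4645)
after link 6: o_6 = (2.7694, 7.3825, 4.1716)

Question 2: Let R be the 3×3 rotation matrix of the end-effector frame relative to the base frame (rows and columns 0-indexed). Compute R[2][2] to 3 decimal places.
End-effector z-axis (col 2 of R) = (0.6830,0.1830,0.7071)
R[2][2] = 0.7071

0.707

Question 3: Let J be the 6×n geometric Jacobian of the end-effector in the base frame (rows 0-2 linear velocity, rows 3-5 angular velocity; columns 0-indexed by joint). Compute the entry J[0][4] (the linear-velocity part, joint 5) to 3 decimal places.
axis z_4 = (-0.2588,0.9659,0.0000); lever o_n−o_4 = (0.9306,5.8546,-1.0000)
cross product → J_v[:, 4] = (-0.9659,-0.2588,-2.4142)
J_ω[:, 4] = z_4
entry J[0][4] = -0.9659

-0.966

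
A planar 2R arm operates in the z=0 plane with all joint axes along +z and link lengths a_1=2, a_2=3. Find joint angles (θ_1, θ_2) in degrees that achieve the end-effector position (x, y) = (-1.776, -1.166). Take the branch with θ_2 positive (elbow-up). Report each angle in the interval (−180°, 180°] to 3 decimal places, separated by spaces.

cos θ_2 = (4.5137−2²−3²)/(2·2·3) = -0.7072; θ_2 = 135.0067° (elbow-up)
β = atan2(-1.1660,-1.7760) = -146.7138°; ψ = atan2(2.1211,-0.1216) = 93.2803°
θ_1 = β − ψ = -239.9941°

120.006 135.007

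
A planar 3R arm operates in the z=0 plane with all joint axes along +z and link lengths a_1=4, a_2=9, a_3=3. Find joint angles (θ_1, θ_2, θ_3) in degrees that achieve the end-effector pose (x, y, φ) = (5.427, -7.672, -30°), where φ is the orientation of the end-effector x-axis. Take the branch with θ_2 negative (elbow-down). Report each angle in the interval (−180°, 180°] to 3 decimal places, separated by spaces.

44.991 -134.991 60.000

wrist centre = target − a_3·(cos φ, sin φ) = (2.8289, -6.1720)
cos θ_2 = (46.0964−4²−9²)/(2·4·9) = -0.7070; θ_2 = -134.9909° (elbow-down)
β = atan2(-6.1720,2.8289) = -65.3757°; ψ = atan2(-6.3650,-2.3630) = -110.3671°
θ_1 = β − ψ = 44.9913°
θ_3 = φ − θ_1 − θ_2 = 59.9996° (wrapped to (-180°,180°])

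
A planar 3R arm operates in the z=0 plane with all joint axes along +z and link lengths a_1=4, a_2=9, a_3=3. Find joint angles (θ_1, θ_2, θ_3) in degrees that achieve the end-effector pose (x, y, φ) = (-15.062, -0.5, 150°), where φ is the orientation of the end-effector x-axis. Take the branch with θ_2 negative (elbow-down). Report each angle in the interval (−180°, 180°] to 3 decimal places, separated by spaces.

wrist centre = target − a_3·(cos φ, sin φ) = (-12.4639, -2.0000)
cos θ_2 = (159.3494−4²−9²)/(2·4·9) = 0.8660; θ_2 = -30.0071° (elbow-down)
β = atan2(-2.0000,-12.4639) = -170.8839°; ψ = atan2(-4.5010,11.7937) = -20.8889°
θ_1 = β − ψ = -149.9949°
θ_3 = φ − θ_1 − θ_2 = -29.9980° (wrapped to (-180°,180°])

-149.995 -30.007 -29.998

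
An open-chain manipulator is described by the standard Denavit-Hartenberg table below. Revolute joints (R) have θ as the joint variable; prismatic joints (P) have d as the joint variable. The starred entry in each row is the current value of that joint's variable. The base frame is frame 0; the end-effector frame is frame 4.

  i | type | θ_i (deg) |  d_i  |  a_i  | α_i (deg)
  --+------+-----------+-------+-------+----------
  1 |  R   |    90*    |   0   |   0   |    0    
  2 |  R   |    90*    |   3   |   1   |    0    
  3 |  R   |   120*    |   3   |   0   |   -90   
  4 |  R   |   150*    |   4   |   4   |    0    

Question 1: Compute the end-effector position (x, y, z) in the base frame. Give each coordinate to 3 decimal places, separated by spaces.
after link 1: o_1 = (0.0000, 0.0000, 0.0000)
after link 2: o_2 = (-1.0000, 0.0000, 3.0000)
after link 3: o_3 = (-1.0000, 0.0000, 6.0000)
after link 4: o_4 = (0.7321, 5.0000, 4.0000)

0.732 5.000 4.000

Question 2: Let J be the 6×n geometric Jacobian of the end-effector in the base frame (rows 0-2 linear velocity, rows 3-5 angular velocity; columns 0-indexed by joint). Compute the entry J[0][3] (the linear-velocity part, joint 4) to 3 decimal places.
axis z_3 = (0.8660,0.5000,0.0000); lever o_n−o_3 = (1.7321,5.0000,-2.0000)
cross product → J_v[:, 3] = (-1.0000,1.7321,3.4641)
J_ω[:, 3] = z_3
entry J[0][3] = -1.0000

-1.000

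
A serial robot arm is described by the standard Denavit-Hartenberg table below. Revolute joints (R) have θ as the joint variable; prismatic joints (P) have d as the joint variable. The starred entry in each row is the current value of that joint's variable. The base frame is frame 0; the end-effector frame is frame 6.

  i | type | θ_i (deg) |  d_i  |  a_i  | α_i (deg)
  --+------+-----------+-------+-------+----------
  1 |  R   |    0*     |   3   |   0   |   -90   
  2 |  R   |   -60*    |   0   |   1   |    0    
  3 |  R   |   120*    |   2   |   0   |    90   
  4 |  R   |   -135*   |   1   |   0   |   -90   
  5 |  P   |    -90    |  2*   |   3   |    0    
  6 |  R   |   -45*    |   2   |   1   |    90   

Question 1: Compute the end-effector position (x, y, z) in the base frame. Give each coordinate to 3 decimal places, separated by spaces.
6.241 -0.328 3.337

after link 1: o_1 = (0.0000, 0.0000, 3.0000)
after link 2: o_2 = (0.5000, -0.0000, 3.8660)
after link 3: o_3 = (0.5000, 2.0000, 3.8660)
after link 4: o_4 = (1.3660, 2.0000, 4.3660)
after link 5: o_5 = (4.6712, 0.5858, 4.6413)
after link 6: o_6 = (6.2407, -0.3284, 3.3371)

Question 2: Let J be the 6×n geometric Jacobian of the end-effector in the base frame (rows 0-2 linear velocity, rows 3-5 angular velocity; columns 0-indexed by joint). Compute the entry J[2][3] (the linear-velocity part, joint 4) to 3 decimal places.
-2.016

axis z_3 = (0.8660,0.0000,0.5000); lever o_n−o_3 = (5.7407,-2.3284,-0.5289)
cross product → J_v[:, 3] = (1.1642,3.3284,-2.0165)
J_ω[:, 3] = z_3
entry J[2][3] = -2.0165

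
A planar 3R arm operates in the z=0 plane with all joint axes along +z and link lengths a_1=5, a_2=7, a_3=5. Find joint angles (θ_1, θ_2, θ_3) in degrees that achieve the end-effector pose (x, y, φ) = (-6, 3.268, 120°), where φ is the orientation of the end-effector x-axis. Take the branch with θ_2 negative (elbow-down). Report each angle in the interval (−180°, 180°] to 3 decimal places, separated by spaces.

wrist centre = target − a_3·(cos φ, sin φ) = (-3.5000, -1.0621)
cos θ_2 = (13.3781−5²−7²)/(2·5·7) = -0.8660; θ_2 = -150.0002° (elbow-down)
β = atan2(-1.0621,-3.5000) = -163.1188°; ψ = atan2(-3.5000,-1.0622) = -106.8822°
θ_1 = β − ψ = -56.2366°
θ_3 = φ − θ_1 − θ_2 = -33.7632° (wrapped to (-180°,180°])

-56.237 -150.000 -33.763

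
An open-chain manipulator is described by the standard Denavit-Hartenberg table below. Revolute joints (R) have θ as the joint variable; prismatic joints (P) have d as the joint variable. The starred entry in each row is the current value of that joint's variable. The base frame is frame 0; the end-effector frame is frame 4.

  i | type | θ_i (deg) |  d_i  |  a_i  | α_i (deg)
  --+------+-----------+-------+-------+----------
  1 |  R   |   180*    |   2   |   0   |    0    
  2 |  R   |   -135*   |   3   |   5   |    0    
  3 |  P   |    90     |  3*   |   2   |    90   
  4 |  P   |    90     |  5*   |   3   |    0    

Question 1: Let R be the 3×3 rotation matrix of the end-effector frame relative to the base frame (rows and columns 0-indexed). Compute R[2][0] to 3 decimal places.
1.000

End-effector x-axis (col 0 of R) = (-0.0000,0.0000,1.0000)
R[2][0] = 1.0000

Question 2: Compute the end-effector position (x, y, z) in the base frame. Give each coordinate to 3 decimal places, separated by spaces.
5.657 8.485 11.000

after link 1: o_1 = (0.0000, 0.0000, 2.0000)
after link 2: o_2 = (3.5355, 3.5355, 5.0000)
after link 3: o_3 = (2.1213, 4.9497, 8.0000)
after link 4: o_4 = (5.6569, 8.4853, 11.0000)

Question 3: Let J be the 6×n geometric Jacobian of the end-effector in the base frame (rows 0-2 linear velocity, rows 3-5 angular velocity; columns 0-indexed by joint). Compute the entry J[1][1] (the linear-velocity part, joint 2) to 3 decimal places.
5.657

axis z_1 = (0.0000,0.0000,1.0000); lever o_n−o_1 = (5.6569,8.4853,9.0000)
cross product → J_v[:, 1] = (-8.4853,5.6569,0.0000)
J_ω[:, 1] = z_1
entry J[1][1] = 5.6569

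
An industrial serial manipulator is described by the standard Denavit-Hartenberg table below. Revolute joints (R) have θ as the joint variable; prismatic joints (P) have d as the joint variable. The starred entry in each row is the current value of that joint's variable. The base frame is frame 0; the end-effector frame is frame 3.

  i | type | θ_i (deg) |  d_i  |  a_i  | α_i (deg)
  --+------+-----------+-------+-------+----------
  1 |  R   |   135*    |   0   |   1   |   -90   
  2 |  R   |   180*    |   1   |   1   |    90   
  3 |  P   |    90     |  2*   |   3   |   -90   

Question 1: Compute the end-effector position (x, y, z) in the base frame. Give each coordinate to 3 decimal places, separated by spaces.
-2.828 -2.828 -2.000

after link 1: o_1 = (-0.7071, 0.7071, 0.0000)
after link 2: o_2 = (-0.7071, -0.7071, -0.0000)
after link 3: o_3 = (-2.8284, -2.8284, -2.0000)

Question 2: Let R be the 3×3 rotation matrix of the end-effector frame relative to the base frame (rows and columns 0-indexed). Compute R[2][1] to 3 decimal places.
End-effector y-axis (col 1 of R) = (0.0000,0.0000,1.0000)
R[2][1] = 1.0000

1.000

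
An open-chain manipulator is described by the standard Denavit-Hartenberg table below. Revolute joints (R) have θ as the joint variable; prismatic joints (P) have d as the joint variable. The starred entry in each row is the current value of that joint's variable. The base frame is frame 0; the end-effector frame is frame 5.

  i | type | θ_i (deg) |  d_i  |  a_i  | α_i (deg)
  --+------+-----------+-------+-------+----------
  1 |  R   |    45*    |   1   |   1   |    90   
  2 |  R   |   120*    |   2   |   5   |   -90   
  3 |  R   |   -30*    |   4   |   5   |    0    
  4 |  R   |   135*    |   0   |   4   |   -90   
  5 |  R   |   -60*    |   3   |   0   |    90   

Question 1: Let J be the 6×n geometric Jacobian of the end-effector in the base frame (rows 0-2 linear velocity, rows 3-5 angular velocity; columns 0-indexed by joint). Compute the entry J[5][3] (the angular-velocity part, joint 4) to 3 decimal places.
-0.500

axis z_3 = (-0.6124,-0.6124,-0.5000); lever o_n−o_3 = (-0.7925,3.5736,-3.4061)
cross product → J_v[:, 3] = (3.8726,-1.6896,-2.6736)
J_ω[:, 3] = z_3
entry J[5][3] = -0.5000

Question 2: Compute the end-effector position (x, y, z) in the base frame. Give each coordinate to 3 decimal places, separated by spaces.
after link 1: o_1 = (0.7071, 0.7071, 1.0000)
after link 2: o_2 = (0.3536, -2.4749, 5.3301)
after link 3: o_3 = (-1.8591, -8.2231, 7.0801)
after link 4: o_4 = (-4.2251, -5.1250, 6.1836)
after link 5: o_5 = (-2.6516, -4.6495, 3.6740)

-2.652 -4.650 3.674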